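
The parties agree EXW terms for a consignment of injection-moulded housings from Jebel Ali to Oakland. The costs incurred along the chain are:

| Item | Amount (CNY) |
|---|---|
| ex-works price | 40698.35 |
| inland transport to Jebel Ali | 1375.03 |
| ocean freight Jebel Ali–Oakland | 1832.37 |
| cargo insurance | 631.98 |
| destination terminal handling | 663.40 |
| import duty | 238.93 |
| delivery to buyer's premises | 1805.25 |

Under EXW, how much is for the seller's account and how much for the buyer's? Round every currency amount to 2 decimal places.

Seller: CNY 40698.35; buyer: CNY 6546.96

EXW: the seller makes goods available at their premises; the buyer bears all onward costs.
Seller's account: goods 40698.35 = 40698.35
Buyer's account: inland to port 1375.03 + freight 1832.37 + insurance 631.98 + destination terminal 663.40 + duty 238.93 + delivery 1805.25 = 6546.96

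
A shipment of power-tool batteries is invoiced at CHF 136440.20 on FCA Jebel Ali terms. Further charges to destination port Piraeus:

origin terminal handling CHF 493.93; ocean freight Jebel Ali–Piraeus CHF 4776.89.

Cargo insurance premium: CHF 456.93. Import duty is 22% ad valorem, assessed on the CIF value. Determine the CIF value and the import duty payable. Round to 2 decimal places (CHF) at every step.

CIF value: CHF 142167.95; import duty: CHF 31276.95

CIF = FCA price + pre-shipment costs + freight + insurance
CIF = 136440.20 + 493.93 + 4776.89 + 456.93 = 142167.95
Import duty = 142167.95 × 22% = 31276.95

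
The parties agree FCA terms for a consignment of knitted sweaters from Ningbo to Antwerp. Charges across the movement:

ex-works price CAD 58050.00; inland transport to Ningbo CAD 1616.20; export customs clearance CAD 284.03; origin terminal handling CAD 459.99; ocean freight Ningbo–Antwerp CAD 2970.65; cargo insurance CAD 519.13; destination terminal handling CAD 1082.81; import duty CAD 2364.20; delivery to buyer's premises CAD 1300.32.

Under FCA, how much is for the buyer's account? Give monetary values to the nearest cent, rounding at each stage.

Buyer's account: CAD 8697.10

FCA: the seller delivers export-cleared goods to the carrier; the buyer bears costs from that point.
Seller's account: goods 58050.00 + inland to port 1616.20 + export clearance 284.03 = 59950.23
Buyer's account: origin terminal 459.99 + freight 2970.65 + insurance 519.13 + destination terminal 1082.81 + duty 2364.20 + delivery 1300.32 = 8697.10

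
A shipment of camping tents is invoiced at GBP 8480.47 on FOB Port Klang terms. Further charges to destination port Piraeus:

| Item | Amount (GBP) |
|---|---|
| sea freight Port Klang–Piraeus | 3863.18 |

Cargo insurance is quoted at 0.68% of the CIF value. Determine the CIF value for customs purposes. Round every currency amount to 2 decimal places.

CIF value: GBP 12428.16

Let C be the CIF value. C = FOB price + freight + 0.68% × C
C − 0.68% × C = 8480.47 + 3863.18
0.9932 × C = 12343.65
C = 12343.65 / 0.9932 = 12428.16
Insurance premium = 0.68% × 12428.16 = 84.51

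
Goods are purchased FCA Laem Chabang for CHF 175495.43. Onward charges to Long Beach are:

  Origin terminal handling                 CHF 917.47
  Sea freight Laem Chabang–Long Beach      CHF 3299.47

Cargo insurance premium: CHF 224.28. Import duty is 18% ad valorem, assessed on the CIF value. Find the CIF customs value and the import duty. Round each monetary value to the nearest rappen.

CIF value: CHF 179936.65; import duty: CHF 32388.60

CIF = FCA price + pre-shipment costs + freight + insurance
CIF = 175495.43 + 917.47 + 3299.47 + 224.28 = 179936.65
Import duty = 179936.65 × 18% = 32388.60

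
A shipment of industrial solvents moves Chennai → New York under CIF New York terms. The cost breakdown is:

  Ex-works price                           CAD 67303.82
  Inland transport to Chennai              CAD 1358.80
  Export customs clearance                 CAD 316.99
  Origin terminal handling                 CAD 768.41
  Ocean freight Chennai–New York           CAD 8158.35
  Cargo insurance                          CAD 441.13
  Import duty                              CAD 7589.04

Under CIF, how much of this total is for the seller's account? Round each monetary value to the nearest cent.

Seller's account: CAD 78347.50

CIF: the seller pays costs through ocean freight and marine insurance to the destination port.
Seller's account: goods 67303.82 + inland to port 1358.80 + export clearance 316.99 + origin terminal 768.41 + freight 8158.35 + insurance 441.13 = 78347.50
Buyer's account: duty 7589.04 = 7589.04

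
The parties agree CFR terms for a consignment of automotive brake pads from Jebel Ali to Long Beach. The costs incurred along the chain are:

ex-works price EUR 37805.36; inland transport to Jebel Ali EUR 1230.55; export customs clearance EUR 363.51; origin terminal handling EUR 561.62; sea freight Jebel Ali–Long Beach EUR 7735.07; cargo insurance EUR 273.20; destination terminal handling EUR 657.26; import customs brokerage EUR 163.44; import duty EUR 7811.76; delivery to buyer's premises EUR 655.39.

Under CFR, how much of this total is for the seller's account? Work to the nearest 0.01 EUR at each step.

Seller's account: EUR 47696.11

CFR: the seller pays costs through ocean freight to the destination port, but not insurance.
Seller's account: goods 37805.36 + inland to port 1230.55 + export clearance 363.51 + origin terminal 561.62 + freight 7735.07 = 47696.11
Buyer's account: insurance 273.20 + destination terminal 657.26 + brokerage 163.44 + duty 7811.76 + delivery 655.39 = 9561.05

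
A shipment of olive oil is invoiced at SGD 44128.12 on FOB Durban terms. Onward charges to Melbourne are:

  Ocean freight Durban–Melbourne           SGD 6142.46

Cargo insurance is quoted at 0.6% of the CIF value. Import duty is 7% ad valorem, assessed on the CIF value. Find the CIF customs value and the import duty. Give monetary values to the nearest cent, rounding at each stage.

Let C be the CIF value. C = FOB price + freight + 0.6% × C
C − 0.6% × C = 44128.12 + 6142.46
0.994 × C = 50270.58
C = 50270.58 / 0.994 = 50574.02
Insurance premium = 0.6% × 50574.02 = 303.44
Import duty = 50574.02 × 7% = 3540.18

CIF value: SGD 50574.02; import duty: SGD 3540.18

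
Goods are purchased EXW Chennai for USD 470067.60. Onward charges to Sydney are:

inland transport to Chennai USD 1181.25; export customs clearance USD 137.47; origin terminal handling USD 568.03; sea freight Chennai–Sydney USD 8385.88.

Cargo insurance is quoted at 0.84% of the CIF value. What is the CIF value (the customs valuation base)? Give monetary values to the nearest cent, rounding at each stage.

CIF value: USD 484409.27

Let C be the CIF value. C = EXW price + pre-shipment costs + freight + 0.84% × C
C − 0.84% × C = 470067.60 + 1181.25 + 137.47 + 568.03 + 8385.88
0.9916 × C = 480340.23
C = 480340.23 / 0.9916 = 484409.27
Insurance premium = 0.84% × 484409.27 = 4069.04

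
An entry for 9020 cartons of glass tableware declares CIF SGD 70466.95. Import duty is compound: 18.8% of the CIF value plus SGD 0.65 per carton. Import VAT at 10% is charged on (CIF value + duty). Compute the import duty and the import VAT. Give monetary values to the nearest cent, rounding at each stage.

Ad valorem component: 70466.95 × 18.8% = 13247.79
Specific component: 9020 × 0.65 = 5863.00
Import duty = 13247.79 + 5863.00 = 19110.79
VAT base = CIF + duty = 70466.95 + 19110.79 = 89577.74
Import VAT = 89577.74 × 10% = 8957.77

Import duty: SGD 19110.79; import VAT: SGD 8957.77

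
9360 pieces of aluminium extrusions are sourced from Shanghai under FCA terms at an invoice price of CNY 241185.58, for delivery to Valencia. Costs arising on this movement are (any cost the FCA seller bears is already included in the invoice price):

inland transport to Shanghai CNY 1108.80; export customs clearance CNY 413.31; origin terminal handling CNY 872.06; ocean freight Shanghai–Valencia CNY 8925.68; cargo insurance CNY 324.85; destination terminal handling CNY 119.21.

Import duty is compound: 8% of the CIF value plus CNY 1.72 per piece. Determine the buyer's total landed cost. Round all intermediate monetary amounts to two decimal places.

Total landed cost: CNY 287631.23

FCA: the seller delivers export-cleared goods to the carrier; the buyer bears costs from that point.
Already in the invoice (seller's account under FCA): inland to port, export clearance — exclude.
CIF value = FCA price + origin terminal + freight + insurance = 241185.58 + 872.06 + 8925.68 + 324.85 = 251308.17
Ad valorem component: 251308.17 × 8% = 20104.65
Specific component: 9360 × 1.72 = 16099.20
Import duty = 20104.65 + 16099.20 = 36203.85
Buyer bears: origin terminal 872.06 + freight 8925.68 + insurance 324.85 + destination terminal 119.21 + duty 36203.85 = 46445.65
Landed cost = invoice 241185.58 + 46445.65 = 287631.23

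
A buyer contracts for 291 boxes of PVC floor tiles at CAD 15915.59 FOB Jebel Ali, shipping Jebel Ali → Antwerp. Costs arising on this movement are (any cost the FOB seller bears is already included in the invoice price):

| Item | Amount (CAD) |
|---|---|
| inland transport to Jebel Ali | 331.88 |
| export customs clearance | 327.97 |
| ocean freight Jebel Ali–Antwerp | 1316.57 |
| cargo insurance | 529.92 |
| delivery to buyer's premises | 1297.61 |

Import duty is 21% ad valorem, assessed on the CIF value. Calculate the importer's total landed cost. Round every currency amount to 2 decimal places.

FOB: the seller bears costs until goods are on board at the origin port; the buyer bears freight, insurance and all costs thereafter.
Already in the invoice (seller's account under FOB): inland to port, export clearance — exclude.
CIF value = FOB price + freight + insurance = 15915.59 + 1316.57 + 529.92 = 17762.08
Import duty = 17762.08 × 21% = 3730.04
Buyer bears: freight 1316.57 + insurance 529.92 + delivery 1297.61 + duty 3730.04 = 6874.14
Landed cost = invoice 15915.59 + 6874.14 = 22789.73

Total landed cost: CAD 22789.73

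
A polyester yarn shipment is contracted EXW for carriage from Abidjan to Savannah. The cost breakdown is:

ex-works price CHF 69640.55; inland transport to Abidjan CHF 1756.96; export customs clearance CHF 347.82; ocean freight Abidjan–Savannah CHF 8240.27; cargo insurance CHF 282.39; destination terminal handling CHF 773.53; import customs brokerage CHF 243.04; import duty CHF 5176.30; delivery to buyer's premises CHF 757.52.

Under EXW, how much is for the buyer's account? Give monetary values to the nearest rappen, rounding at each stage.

Buyer's account: CHF 17577.83

EXW: the seller makes goods available at their premises; the buyer bears all onward costs.
Seller's account: goods 69640.55 = 69640.55
Buyer's account: inland to port 1756.96 + export clearance 347.82 + freight 8240.27 + insurance 282.39 + destination terminal 773.53 + brokerage 243.04 + duty 5176.30 + delivery 757.52 = 17577.83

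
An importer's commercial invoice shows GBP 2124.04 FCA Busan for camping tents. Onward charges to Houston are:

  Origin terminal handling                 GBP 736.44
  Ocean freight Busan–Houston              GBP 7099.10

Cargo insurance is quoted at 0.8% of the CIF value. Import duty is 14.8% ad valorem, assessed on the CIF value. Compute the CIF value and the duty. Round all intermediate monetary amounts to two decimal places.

Let C be the CIF value. C = FCA price + pre-shipment costs + freight + 0.8% × C
C − 0.8% × C = 2124.04 + 736.44 + 7099.10
0.992 × C = 9959.58
C = 9959.58 / 0.992 = 10039.90
Insurance premium = 0.8% × 10039.90 = 80.32
Import duty = 10039.90 × 14.8% = 1485.91

CIF value: GBP 10039.90; import duty: GBP 1485.91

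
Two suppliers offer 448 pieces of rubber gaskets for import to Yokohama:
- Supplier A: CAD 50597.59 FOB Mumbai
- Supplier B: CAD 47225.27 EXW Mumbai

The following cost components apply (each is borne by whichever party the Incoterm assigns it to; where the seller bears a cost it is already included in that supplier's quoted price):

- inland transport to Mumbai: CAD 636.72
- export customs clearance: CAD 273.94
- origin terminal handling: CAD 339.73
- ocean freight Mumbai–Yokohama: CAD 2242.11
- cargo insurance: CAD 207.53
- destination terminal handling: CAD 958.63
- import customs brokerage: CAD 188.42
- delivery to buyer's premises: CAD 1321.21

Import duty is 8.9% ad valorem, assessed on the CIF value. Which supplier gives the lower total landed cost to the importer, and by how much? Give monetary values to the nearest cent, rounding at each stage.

Supplier B is cheaper by CAD 2310.78

Supplier A (FOB):
CIF value = FOB price + freight + insurance = 50597.59 + 2242.11 + 207.53 = 53047.23
Import duty = 53047.23 × 8.9% = 4721.20
Buyer bears (A): 2242.11 + 207.53 + 958.63 + 188.42 + 1321.21 = 4917.90
Landed cost (A) = invoice 50597.59 + 4917.90 + duty 4721.20 = 60236.69
Supplier B (EXW):
CIF value = EXW price + inland to port + export clearance + origin terminal + freight + insurance = 47225.27 + 636.72 + 273.94 + 339.73 + 2242.11 + 207.53 = 50925.30
Import duty = 50925.30 × 8.9% = 4532.35
Buyer bears (B): 636.72 + 273.94 + 339.73 + 2242.11 + 207.53 + 958.63 + 188.42 + 1321.21 = 6168.29
Landed cost (B) = invoice 47225.27 + 6168.29 + duty 4532.35 = 57925.91
Difference = |60236.69 − 57925.91| = 2310.78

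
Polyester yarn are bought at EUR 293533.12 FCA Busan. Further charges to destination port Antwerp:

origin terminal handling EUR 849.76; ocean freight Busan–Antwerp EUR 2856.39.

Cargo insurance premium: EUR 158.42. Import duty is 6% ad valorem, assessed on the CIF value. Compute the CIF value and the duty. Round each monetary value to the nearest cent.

CIF = FCA price + pre-shipment costs + freight + insurance
CIF = 293533.12 + 849.76 + 2856.39 + 158.42 = 297397.69
Import duty = 297397.69 × 6% = 17843.86

CIF value: EUR 297397.69; import duty: EUR 17843.86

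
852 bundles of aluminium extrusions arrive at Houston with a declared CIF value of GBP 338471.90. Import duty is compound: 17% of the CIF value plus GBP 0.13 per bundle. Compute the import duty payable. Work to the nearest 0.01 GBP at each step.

Import duty: GBP 57650.98

Ad valorem component: 338471.90 × 17% = 57540.22
Specific component: 852 × 0.13 = 110.76
Import duty = 57540.22 + 110.76 = 57650.98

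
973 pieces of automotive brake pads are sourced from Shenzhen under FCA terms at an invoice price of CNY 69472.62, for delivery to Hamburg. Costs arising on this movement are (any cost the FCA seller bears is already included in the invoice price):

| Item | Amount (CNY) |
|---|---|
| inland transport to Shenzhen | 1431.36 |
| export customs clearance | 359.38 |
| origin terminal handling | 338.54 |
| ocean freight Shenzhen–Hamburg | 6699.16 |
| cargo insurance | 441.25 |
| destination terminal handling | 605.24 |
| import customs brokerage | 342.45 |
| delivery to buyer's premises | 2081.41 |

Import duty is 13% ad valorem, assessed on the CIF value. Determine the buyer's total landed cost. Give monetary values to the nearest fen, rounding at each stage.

FCA: the seller delivers export-cleared goods to the carrier; the buyer bears costs from that point.
Already in the invoice (seller's account under FCA): inland to port, export clearance — exclude.
CIF value = FCA price + origin terminal + freight + insurance = 69472.62 + 338.54 + 6699.16 + 441.25 = 76951.57
Import duty = 76951.57 × 13% = 10003.70
Buyer bears: origin terminal 338.54 + freight 6699.16 + insurance 441.25 + destination terminal 605.24 + brokerage 342.45 + delivery 2081.41 + duty 10003.70 = 20511.75
Landed cost = invoice 69472.62 + 20511.75 = 89984.37

Total landed cost: CNY 89984.37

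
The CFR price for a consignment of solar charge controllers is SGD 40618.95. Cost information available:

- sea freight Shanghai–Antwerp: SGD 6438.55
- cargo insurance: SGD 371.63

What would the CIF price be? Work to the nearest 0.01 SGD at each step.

Not relevant to the conversion: freight — on the seller under both CFR and CIF; already in the CFR price and stays in the CIF price.
From CFR to CIF, the seller additionally bears: insurance.
CIF price = 40618.95 + 371.63 = 40990.58

CIF price: SGD 40990.58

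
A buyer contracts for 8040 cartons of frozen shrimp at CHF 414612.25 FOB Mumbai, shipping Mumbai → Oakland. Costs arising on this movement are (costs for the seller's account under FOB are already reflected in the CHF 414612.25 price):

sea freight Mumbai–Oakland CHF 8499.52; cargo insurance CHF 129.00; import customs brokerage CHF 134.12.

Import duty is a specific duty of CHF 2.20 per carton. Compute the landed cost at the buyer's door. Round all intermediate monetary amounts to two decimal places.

Total landed cost: CHF 441062.89

FOB: the seller bears costs until goods are on board at the origin port; the buyer bears freight, insurance and all costs thereafter.
CIF value = FOB price + freight + insurance = 414612.25 + 8499.52 + 129.00 = 423240.77
Import duty = 8040 × 2.20 = 17688.00
Buyer bears: freight 8499.52 + insurance 129.00 + brokerage 134.12 + duty 17688.00 = 26450.64
Landed cost = invoice 414612.25 + 26450.64 = 441062.89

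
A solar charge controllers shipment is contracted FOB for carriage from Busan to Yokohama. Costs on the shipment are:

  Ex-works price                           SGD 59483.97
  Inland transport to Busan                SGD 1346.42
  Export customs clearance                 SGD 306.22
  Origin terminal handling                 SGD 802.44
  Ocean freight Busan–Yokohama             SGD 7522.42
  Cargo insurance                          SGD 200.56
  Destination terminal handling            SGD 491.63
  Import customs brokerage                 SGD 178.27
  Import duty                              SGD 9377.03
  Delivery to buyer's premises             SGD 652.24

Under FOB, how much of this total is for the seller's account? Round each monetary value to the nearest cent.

FOB: the seller bears costs until goods are on board at the origin port; the buyer bears freight, insurance and all costs thereafter.
Seller's account: goods 59483.97 + inland to port 1346.42 + export clearance 306.22 + origin terminal 802.44 = 61939.05
Buyer's account: freight 7522.42 + insurance 200.56 + destination terminal 491.63 + brokerage 178.27 + duty 9377.03 + delivery 652.24 = 18422.15

Seller's account: SGD 61939.05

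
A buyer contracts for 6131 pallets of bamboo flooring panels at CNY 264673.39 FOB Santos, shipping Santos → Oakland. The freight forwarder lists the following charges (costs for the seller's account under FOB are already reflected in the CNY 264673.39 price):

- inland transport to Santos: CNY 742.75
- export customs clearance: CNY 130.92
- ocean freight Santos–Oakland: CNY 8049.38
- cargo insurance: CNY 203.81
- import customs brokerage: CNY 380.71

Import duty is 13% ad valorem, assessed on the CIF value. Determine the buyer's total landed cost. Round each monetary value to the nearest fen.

FOB: the seller bears costs until goods are on board at the origin port; the buyer bears freight, insurance and all costs thereafter.
Already in the invoice (seller's account under FOB): inland to port, export clearance — exclude.
CIF value = FOB price + freight + insurance = 264673.39 + 8049.38 + 203.81 = 272926.58
Import duty = 272926.58 × 13% = 35480.46
Buyer bears: freight 8049.38 + insurance 203.81 + brokerage 380.71 + duty 35480.46 = 44114.36
Landed cost = invoice 264673.39 + 44114.36 = 308787.75

Total landed cost: CNY 308787.75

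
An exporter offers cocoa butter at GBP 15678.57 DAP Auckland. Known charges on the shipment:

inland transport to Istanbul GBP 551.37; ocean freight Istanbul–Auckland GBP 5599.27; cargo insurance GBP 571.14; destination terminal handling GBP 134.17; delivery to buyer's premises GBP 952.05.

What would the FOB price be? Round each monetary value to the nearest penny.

FOB price: GBP 8421.94

Not relevant to the conversion: inland to port — on the seller under both DAP and FOB; already in the DAP price and stays in the FOB price.
From DAP to FOB, the seller no longer bears: freight, insurance, destination terminal, delivery.
FOB price = 15678.57 − 5599.27 − 571.14 − 134.17 − 952.05 = 8421.94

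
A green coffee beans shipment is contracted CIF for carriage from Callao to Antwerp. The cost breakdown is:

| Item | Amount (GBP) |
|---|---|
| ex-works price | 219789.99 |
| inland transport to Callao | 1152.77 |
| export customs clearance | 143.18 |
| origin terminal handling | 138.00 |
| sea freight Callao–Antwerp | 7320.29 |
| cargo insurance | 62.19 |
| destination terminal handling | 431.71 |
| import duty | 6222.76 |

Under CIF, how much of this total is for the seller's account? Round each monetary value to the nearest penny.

Seller's account: GBP 228606.42

CIF: the seller pays costs through ocean freight and marine insurance to the destination port.
Seller's account: goods 219789.99 + inland to port 1152.77 + export clearance 143.18 + origin terminal 138.00 + freight 7320.29 + insurance 62.19 = 228606.42
Buyer's account: destination terminal 431.71 + duty 6222.76 = 6654.47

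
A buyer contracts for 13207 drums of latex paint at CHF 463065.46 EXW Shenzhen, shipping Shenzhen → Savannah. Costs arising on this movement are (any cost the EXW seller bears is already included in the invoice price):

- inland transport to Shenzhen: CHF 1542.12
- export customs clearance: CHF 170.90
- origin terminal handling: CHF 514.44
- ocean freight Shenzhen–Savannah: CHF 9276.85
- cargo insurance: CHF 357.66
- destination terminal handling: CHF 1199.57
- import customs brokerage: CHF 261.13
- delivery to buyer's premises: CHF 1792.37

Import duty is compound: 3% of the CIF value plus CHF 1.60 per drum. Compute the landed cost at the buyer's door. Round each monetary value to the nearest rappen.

EXW: the seller makes goods available at their premises; the buyer bears all onward costs.
CIF value = EXW price + inland to port + export clearance + origin terminal + freight + insurance = 463065.46 + 1542.12 + 170.90 + 514.44 + 9276.85 + 357.66 = 474927.43
Ad valorem component: 474927.43 × 3% = 14247.82
Specific component: 13207 × 1.60 = 21131.20
Import duty = 14247.82 + 21131.20 = 35379.02
Buyer bears: inland to port 1542.12 + export clearance 170.90 + origin terminal 514.44 + freight 9276.85 + insurance 357.66 + destination terminal 1199.57 + brokerage 261.13 + delivery 1792.37 + duty 35379.02 = 50494.06
Landed cost = invoice 463065.46 + 50494.06 = 513559.52

Total landed cost: CHF 513559.52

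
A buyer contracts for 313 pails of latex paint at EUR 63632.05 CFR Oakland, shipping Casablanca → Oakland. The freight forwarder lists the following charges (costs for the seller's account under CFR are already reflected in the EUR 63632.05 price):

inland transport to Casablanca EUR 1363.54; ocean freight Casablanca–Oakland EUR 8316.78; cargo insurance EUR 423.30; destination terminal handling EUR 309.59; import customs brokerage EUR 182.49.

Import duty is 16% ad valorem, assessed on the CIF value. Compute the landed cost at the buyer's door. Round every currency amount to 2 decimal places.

Total landed cost: EUR 74796.29

CFR: the seller pays costs through ocean freight to the destination port, but not insurance.
Already in the invoice (seller's account under CFR): inland to port, freight — exclude.
CIF value = CFR price + insurance = 63632.05 + 423.30 = 64055.35
Import duty = 64055.35 × 16% = 10248.86
Buyer bears: insurance 423.30 + destination terminal 309.59 + brokerage 182.49 + duty 10248.86 = 11164.24
Landed cost = invoice 63632.05 + 11164.24 = 74796.29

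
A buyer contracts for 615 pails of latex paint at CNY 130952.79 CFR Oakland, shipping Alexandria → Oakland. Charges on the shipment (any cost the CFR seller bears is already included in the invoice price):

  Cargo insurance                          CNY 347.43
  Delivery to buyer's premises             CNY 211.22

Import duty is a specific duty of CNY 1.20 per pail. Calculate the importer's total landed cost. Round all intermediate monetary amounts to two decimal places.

CFR: the seller pays costs through ocean freight to the destination port, but not insurance.
CIF value = CFR price + insurance = 130952.79 + 347.43 = 131300.22
Import duty = 615 × 1.20 = 738.00
Buyer bears: insurance 347.43 + delivery 211.22 + duty 738.00 = 1296.65
Landed cost = invoice 130952.79 + 1296.65 = 132249.44

Total landed cost: CNY 132249.44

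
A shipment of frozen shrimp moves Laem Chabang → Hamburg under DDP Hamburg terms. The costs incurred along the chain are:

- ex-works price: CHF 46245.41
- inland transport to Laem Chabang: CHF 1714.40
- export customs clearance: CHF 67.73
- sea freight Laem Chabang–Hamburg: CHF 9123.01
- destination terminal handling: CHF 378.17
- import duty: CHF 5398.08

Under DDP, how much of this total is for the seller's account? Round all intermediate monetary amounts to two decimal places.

DDP: the seller bears all costs including import duty.
Seller's account: goods 46245.41 + inland to port 1714.40 + export clearance 67.73 + freight 9123.01 + destination terminal 378.17 + duty 5398.08 = 62926.80
Buyer's account: 0.00

Seller's account: CHF 62926.80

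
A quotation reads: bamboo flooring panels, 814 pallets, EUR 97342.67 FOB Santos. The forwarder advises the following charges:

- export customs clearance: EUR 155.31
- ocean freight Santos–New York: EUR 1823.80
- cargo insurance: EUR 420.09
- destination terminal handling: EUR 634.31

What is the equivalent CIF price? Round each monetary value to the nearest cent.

Not relevant to the conversion: export clearance — on the seller under both FOB and CIF; already in the FOB price and stays in the CIF price. destination terminal — on the buyer under both terms; not part of either seller's price.
From FOB to CIF, the seller additionally bears: freight, insurance.
CIF price = 97342.67 + 1823.80 + 420.09 = 99586.56

CIF price: EUR 99586.56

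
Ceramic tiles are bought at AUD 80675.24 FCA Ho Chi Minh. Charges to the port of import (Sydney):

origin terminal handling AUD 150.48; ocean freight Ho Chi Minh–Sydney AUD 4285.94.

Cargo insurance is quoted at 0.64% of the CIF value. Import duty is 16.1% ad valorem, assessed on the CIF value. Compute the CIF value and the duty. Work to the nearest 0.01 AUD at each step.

CIF value: AUD 85659.88; import duty: AUD 13791.24

Let C be the CIF value. C = FCA price + pre-shipment costs + freight + 0.64% × C
C − 0.64% × C = 80675.24 + 150.48 + 4285.94
0.9936 × C = 85111.66
C = 85111.66 / 0.9936 = 85659.88
Insurance premium = 0.64% × 85659.88 = 548.22
Import duty = 85659.88 × 16.1% = 13791.24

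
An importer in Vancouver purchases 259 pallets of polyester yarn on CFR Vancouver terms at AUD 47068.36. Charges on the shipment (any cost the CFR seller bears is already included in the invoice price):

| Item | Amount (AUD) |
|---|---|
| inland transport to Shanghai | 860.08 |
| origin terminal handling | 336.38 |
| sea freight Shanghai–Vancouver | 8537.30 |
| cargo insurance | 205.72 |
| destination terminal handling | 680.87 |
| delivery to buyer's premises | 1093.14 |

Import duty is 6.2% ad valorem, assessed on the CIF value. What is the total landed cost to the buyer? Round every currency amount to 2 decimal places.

Total landed cost: AUD 51979.08

CFR: the seller pays costs through ocean freight to the destination port, but not insurance.
Already in the invoice (seller's account under CFR): inland to port, origin terminal, freight — exclude.
CIF value = CFR price + insurance = 47068.36 + 205.72 = 47274.08
Import duty = 47274.08 × 6.2% = 2930.99
Buyer bears: insurance 205.72 + destination terminal 680.87 + delivery 1093.14 + duty 2930.99 = 4910.72
Landed cost = invoice 47068.36 + 4910.72 = 51979.08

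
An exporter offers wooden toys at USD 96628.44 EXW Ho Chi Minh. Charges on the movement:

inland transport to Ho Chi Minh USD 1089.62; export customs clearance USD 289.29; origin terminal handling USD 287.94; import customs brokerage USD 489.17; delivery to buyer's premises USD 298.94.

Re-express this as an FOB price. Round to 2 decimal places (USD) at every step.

FOB price: USD 98295.29

Not relevant to the conversion: brokerage, delivery — on the buyer under both terms; not part of either seller's price.
From EXW to FOB, the seller additionally bears: inland to port, export clearance, origin terminal.
FOB price = 96628.44 + 1089.62 + 289.29 + 287.94 = 98295.29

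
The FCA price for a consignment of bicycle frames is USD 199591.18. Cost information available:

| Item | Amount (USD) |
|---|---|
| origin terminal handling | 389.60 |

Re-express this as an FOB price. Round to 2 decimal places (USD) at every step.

FOB price: USD 199980.78

From FCA to FOB, the seller additionally bears: origin terminal.
FOB price = 199591.18 + 389.60 = 199980.78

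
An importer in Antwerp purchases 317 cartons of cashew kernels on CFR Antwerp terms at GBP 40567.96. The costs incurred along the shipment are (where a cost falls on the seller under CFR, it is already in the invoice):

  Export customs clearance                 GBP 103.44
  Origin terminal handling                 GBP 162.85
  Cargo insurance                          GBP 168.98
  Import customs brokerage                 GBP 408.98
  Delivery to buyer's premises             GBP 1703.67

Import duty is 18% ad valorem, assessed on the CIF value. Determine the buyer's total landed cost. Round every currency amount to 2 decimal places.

Total landed cost: GBP 50182.24

CFR: the seller pays costs through ocean freight to the destination port, but not insurance.
Already in the invoice (seller's account under CFR): export clearance, origin terminal — exclude.
CIF value = CFR price + insurance = 40567.96 + 168.98 = 40736.94
Import duty = 40736.94 × 18% = 7332.65
Buyer bears: insurance 168.98 + brokerage 408.98 + delivery 1703.67 + duty 7332.65 = 9614.28
Landed cost = invoice 40567.96 + 9614.28 = 50182.24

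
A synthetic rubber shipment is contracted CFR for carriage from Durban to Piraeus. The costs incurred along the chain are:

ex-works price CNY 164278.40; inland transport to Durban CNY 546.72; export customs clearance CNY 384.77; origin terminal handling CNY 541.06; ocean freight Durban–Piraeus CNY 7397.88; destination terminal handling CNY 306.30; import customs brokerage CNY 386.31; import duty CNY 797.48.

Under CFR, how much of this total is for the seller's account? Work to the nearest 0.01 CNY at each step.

Seller's account: CNY 173148.83

CFR: the seller pays costs through ocean freight to the destination port, but not insurance.
Seller's account: goods 164278.40 + inland to port 546.72 + export clearance 384.77 + origin terminal 541.06 + freight 7397.88 = 173148.83
Buyer's account: destination terminal 306.30 + brokerage 386.31 + duty 797.48 = 1490.09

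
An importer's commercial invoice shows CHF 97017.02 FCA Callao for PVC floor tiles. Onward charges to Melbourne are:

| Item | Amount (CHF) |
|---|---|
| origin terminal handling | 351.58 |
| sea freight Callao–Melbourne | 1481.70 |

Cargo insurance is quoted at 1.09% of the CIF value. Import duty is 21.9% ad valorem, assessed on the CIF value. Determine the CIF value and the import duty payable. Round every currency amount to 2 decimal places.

CIF value: CHF 99939.64; import duty: CHF 21886.78

Let C be the CIF value. C = FCA price + pre-shipment costs + freight + 1.09% × C
C − 1.09% × C = 97017.02 + 351.58 + 1481.70
0.9891 × C = 98850.30
C = 98850.30 / 0.9891 = 99939.64
Insurance premium = 1.09% × 99939.64 = 1089.34
Import duty = 99939.64 × 21.9% = 21886.78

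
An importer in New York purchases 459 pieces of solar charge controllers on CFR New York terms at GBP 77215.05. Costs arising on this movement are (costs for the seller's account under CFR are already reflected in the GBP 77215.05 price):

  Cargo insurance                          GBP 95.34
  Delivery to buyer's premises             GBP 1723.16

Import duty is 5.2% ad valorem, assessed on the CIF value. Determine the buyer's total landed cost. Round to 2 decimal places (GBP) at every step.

CFR: the seller pays costs through ocean freight to the destination port, but not insurance.
CIF value = CFR price + insurance = 77215.05 + 95.34 = 77310.39
Import duty = 77310.39 × 5.2% = 4020.14
Buyer bears: insurance 95.34 + delivery 1723.16 + duty 4020.14 = 5838.64
Landed cost = invoice 77215.05 + 5838.64 = 83053.69

Total landed cost: GBP 83053.69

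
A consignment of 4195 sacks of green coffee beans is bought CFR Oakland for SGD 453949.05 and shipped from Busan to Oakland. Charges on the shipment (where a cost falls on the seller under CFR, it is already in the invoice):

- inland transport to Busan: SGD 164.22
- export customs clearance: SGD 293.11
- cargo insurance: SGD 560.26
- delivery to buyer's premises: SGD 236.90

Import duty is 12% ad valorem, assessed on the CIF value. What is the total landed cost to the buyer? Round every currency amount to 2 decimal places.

CFR: the seller pays costs through ocean freight to the destination port, but not insurance.
Already in the invoice (seller's account under CFR): inland to port, export clearance — exclude.
CIF value = CFR price + insurance = 453949.05 + 560.26 = 454509.31
Import duty = 454509.31 × 12% = 54541.12
Buyer bears: insurance 560.26 + delivery 236.90 + duty 54541.12 = 55338.28
Landed cost = invoice 453949.05 + 55338.28 = 509287.33

Total landed cost: SGD 509287.33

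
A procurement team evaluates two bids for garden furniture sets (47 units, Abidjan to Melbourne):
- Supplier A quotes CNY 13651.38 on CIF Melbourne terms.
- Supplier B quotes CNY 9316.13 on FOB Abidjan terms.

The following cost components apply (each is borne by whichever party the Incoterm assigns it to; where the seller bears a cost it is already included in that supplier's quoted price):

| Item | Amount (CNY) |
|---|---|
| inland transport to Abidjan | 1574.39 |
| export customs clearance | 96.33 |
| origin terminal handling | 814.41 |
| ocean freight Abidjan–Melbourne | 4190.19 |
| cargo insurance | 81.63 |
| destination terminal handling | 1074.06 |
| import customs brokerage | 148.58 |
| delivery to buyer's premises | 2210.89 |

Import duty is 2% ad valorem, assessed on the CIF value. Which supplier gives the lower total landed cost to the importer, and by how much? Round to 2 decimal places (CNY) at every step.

Supplier B is cheaper by CNY 64.70

Supplier A (CIF):
The CIF price already equals the CIF value: 13651.38
Import duty = 13651.38 × 2% = 273.03
Buyer bears (A): 1074.06 + 148.58 + 2210.89 = 3433.53
Landed cost (A) = invoice 13651.38 + 3433.53 + duty 273.03 = 17357.94
Supplier B (FOB):
CIF value = FOB price + freight + insurance = 9316.13 + 4190.19 + 81.63 = 13587.95
Import duty = 13587.95 × 2% = 271.76
Buyer bears (B): 4190.19 + 81.63 + 1074.06 + 148.58 + 2210.89 = 7705.35
Landed cost (B) = invoice 9316.13 + 7705.35 + duty 271.76 = 17293.24
Difference = |17357.94 − 17293.24| = 64.70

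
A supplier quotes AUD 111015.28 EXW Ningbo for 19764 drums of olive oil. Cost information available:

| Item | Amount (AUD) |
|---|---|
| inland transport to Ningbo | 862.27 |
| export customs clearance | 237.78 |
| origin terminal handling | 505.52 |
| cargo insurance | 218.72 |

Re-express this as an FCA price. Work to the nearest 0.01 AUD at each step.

FCA price: AUD 112115.33

Not relevant to the conversion: insurance, origin terminal — on the buyer under both terms; not part of either seller's price.
From EXW to FCA, the seller additionally bears: inland to port, export clearance.
FCA price = 111015.28 + 862.27 + 237.78 = 112115.33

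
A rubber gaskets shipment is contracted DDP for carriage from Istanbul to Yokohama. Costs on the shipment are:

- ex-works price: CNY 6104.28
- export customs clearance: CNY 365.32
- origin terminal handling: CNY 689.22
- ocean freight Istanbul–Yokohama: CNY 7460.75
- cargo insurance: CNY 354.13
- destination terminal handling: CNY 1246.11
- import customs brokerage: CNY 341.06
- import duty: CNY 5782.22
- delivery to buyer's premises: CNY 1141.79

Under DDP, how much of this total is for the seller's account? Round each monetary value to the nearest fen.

DDP: the seller bears all costs including import duty.
Seller's account: goods 6104.28 + export clearance 365.32 + origin terminal 689.22 + freight 7460.75 + insurance 354.13 + destination terminal 1246.11 + brokerage 341.06 + duty 5782.22 + delivery 1141.79 = 23484.88
Buyer's account: 0.00

Seller's account: CNY 23484.88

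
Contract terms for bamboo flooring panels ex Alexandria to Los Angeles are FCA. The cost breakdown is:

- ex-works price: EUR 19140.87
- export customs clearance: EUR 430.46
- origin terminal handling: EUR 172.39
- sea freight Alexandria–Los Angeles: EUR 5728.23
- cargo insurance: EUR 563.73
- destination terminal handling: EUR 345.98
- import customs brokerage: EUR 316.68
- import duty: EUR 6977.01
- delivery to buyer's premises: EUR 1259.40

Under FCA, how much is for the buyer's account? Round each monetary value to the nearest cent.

FCA: the seller delivers export-cleared goods to the carrier; the buyer bears costs from that point.
Seller's account: goods 19140.87 + export clearance 430.46 = 19571.33
Buyer's account: origin terminal 172.39 + freight 5728.23 + insurance 563.73 + destination terminal 345.98 + brokerage 316.68 + duty 6977.01 + delivery 1259.40 = 15363.42

Buyer's account: EUR 15363.42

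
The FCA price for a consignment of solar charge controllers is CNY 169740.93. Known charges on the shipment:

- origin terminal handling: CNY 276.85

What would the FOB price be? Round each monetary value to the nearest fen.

FOB price: CNY 170017.78

From FCA to FOB, the seller additionally bears: origin terminal.
FOB price = 169740.93 + 276.85 = 170017.78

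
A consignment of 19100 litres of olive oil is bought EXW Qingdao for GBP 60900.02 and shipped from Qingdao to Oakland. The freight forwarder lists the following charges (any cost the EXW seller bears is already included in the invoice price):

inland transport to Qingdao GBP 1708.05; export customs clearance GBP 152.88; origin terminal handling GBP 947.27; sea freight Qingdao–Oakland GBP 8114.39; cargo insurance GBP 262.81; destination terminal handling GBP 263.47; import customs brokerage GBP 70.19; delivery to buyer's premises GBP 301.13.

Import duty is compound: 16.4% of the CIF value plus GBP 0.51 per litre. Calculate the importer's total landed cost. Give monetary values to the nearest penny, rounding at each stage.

Total landed cost: GBP 94283.22

EXW: the seller makes goods available at their premises; the buyer bears all onward costs.
CIF value = EXW price + inland to port + export clearance + origin terminal + freight + insurance = 60900.02 + 1708.05 + 152.88 + 947.27 + 8114.39 + 262.81 = 72085.42
Ad valorem component: 72085.42 × 16.4% = 11822.01
Specific component: 19100 × 0.51 = 9741.00
Import duty = 11822.01 + 9741.00 = 21563.01
Buyer bears: inland to port 1708.05 + export clearance 152.88 + origin terminal 947.27 + freight 8114.39 + insurance 262.81 + destination terminal 263.47 + brokerage 70.19 + delivery 301.13 + duty 21563.01 = 33383.20
Landed cost = invoice 60900.02 + 33383.20 = 94283.22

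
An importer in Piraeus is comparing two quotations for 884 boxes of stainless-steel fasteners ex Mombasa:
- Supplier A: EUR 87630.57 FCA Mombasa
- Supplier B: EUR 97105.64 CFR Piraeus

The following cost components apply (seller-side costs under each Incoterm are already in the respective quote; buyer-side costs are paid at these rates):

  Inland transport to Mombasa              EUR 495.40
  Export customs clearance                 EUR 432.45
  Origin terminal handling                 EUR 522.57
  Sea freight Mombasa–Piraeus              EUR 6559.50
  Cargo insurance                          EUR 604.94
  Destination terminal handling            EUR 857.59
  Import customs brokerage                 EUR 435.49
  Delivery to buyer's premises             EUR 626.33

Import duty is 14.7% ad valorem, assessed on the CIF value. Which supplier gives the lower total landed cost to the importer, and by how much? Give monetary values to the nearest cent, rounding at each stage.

Supplier A (FCA):
CIF value = FCA price + origin terminal + freight + insurance = 87630.57 + 522.57 + 6559.50 + 604.94 = 95317.58
Import duty = 95317.58 × 14.7% = 14011.68
Buyer bears (A): 522.57 + 6559.50 + 604.94 + 857.59 + 435.49 + 626.33 = 9606.42
Landed cost (A) = invoice 87630.57 + 9606.42 + duty 14011.68 = 111248.67
Supplier B (CFR):
CIF value = CFR price + insurance = 97105.64 + 604.94 = 97710.58
Import duty = 97710.58 × 14.7% = 14363.46
Buyer bears (B): 604.94 + 857.59 + 435.49 + 626.33 = 2524.35
Landed cost (B) = invoice 97105.64 + 2524.35 + duty 14363.46 = 113993.45
Difference = |111248.67 − 113993.45| = 2744.78

Supplier A is cheaper by EUR 2744.78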